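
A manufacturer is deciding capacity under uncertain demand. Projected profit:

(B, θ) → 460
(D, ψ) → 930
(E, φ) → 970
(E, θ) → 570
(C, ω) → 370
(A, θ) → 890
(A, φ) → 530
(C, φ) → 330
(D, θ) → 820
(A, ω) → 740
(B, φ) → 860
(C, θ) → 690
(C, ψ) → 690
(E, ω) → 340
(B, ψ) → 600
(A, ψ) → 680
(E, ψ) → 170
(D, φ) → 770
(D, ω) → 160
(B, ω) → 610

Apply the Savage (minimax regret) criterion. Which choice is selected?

B

Column bests: θ=890, φ=970, ψ=930, ω=740.
A regrets: 0, 440, 250, 0 → max 440
B regrets: 430, 110, 330, 130 → max 430
C regrets: 200, 640, 240, 370 → max 640
D regrets: 70, 200, 0, 580 → max 580
E regrets: 320, 0, 760, 400 → max 760
Smallest max regret = 430 → B.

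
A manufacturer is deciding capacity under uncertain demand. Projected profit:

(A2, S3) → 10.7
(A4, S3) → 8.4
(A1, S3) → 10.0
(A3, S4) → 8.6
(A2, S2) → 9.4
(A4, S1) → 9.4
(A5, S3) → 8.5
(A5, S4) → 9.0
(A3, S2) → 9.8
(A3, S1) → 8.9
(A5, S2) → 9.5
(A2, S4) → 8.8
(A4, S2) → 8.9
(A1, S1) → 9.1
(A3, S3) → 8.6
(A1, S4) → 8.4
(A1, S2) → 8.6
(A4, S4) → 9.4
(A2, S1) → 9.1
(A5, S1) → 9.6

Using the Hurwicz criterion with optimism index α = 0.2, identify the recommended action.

A2

A1: 0.2·10.0 + 0.8·8.4 = 8.72
A2: 0.2·10.7 + 0.8·8.8 = 9.18
A3: 0.2·9.8 + 0.8·8.6 = 8.84
A4: 0.2·9.4 + 0.8·8.4 = 8.6
A5: 0.2·9.6 + 0.8·8.5 = 8.72
Highest Hurwicz score = 9.18 → A2.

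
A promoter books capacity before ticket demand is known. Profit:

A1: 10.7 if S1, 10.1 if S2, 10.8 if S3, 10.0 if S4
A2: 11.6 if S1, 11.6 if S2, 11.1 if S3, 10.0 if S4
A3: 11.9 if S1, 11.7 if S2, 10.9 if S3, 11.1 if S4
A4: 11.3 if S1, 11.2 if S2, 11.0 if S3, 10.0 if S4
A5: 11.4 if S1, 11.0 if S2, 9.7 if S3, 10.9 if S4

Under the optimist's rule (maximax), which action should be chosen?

Row maxima: A1=10.8, A2=11.6, A3=11.9, A4=11.3, A5=11.4
Best best-case = 11.9 → A3.

A3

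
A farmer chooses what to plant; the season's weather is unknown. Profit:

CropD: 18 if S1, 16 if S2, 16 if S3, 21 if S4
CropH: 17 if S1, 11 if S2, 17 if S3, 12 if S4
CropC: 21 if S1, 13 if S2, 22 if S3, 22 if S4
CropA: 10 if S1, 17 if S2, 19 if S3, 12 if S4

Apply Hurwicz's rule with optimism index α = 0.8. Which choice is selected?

CropC

CropD: 0.8·21 + 0.2·16 = 20
CropH: 0.8·17 + 0.2·11 = 15.8
CropC: 0.8·22 + 0.2·13 = 20.2
CropA: 0.8·19 + 0.2·10 = 17.2
Highest Hurwicz score = 20.2 → CropC.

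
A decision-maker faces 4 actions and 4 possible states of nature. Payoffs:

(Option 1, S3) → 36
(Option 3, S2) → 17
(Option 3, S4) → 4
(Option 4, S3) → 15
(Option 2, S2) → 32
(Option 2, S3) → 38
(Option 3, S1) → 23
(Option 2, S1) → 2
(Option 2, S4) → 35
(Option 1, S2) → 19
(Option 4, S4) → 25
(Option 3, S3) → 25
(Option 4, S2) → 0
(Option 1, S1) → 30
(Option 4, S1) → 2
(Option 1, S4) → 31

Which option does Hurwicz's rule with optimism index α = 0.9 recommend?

Option 2

Option 1: 0.9·36 + 0.1·19 = 34.3
Option 2: 0.9·38 + 0.1·2 = 34.4
Option 3: 0.9·25 + 0.1·4 = 22.9
Option 4: 0.9·25 + 0.1·0 = 22.5
Highest Hurwicz score = 34.4 → Option 2.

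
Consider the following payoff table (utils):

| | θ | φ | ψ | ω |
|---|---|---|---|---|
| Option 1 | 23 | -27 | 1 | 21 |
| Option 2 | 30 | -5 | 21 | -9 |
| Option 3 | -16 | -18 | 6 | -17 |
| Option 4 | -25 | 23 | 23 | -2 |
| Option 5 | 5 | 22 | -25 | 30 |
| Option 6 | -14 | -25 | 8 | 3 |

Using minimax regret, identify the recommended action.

Option 2

Column bests: θ=30, φ=23, ψ=23, ω=30.
Option 1 regrets: 7, 50, 22, 9 → max 50
Option 2 regrets: 0, 28, 2, 39 → max 39
Option 3 regrets: 46, 41, 17, 47 → max 47
Option 4 regrets: 55, 0, 0, 32 → max 55
Option 5 regrets: 25, 1, 48, 0 → max 48
Option 6 regrets: 44, 48, 15, 27 → max 48
Smallest max regret = 39 → Option 2.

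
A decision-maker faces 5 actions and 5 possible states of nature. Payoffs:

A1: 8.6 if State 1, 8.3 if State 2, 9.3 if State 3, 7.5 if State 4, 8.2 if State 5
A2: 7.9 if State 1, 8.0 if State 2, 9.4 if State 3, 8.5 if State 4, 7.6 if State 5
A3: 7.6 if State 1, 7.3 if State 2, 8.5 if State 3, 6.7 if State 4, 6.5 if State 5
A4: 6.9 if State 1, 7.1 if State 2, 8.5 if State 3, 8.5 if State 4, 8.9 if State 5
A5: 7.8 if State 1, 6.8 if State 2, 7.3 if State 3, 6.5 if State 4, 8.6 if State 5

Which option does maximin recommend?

A2

Row minima: A1=7.5, A2=7.6, A3=6.5, A4=6.9, A5=6.5
Best worst-case = 7.6 → A2.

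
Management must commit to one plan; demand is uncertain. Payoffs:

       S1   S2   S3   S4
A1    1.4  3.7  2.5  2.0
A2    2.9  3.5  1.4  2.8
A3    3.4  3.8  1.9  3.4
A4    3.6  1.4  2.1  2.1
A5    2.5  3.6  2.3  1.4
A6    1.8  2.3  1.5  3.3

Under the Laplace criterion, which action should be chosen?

A3

Row averages: A1=2.4, A2=2.65, A3=3.125, A4=2.3, A5=2.45, A6=2.225
Highest average = 3.125 → A3.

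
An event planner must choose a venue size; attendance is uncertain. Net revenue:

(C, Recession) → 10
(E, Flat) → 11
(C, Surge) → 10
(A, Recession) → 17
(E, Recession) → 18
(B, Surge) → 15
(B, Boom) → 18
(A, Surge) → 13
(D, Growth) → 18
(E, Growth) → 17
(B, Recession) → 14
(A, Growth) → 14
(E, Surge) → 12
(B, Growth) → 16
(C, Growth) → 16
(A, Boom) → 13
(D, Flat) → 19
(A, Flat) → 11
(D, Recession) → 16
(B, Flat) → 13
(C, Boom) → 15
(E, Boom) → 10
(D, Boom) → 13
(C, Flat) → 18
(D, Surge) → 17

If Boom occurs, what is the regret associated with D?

5

Best payoff under Boom is 18.
Regret = 18 − 13 = 5.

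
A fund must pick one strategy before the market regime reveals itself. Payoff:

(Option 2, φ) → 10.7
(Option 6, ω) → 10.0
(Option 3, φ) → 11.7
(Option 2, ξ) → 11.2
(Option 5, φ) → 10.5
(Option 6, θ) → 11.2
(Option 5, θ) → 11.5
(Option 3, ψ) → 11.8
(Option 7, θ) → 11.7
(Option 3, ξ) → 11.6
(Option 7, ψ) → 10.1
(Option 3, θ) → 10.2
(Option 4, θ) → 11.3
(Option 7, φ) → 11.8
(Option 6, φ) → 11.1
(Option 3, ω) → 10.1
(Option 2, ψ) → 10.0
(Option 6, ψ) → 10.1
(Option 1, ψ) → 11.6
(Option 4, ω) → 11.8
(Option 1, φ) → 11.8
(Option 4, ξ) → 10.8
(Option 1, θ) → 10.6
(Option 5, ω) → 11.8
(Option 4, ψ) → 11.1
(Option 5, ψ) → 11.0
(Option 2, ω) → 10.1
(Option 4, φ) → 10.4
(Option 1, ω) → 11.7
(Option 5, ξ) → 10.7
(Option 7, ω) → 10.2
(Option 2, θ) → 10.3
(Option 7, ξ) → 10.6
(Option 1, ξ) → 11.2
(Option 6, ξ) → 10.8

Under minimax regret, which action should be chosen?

Option 1

Column bests: θ=11.7, φ=11.8, ψ=11.8, ω=11.8, ξ=11.6.
Option 1 regrets: 1.1, 0.0, 0.2, 0.1, 0.4 → max 1.1
Option 2 regrets: 1.4, 1.1, 1.8, 1.7, 0.4 → max 1.8
Option 3 regrets: 1.5, 0.1, 0.0, 1.7, 0.0 → max 1.7
Option 4 regrets: 0.4, 1.4, 0.7, 0.0, 0.8 → max 1.4
Option 5 regrets: 0.2, 1.3, 0.8, 0.0, 0.9 → max 1.3
Option 6 regrets: 0.5, 0.7, 1.7, 1.8, 0.8 → max 1.8
Option 7 regrets: 0.0, 0.0, 1.7, 1.6, 1.0 → max 1.7
Smallest max regret = 1.1 → Option 1.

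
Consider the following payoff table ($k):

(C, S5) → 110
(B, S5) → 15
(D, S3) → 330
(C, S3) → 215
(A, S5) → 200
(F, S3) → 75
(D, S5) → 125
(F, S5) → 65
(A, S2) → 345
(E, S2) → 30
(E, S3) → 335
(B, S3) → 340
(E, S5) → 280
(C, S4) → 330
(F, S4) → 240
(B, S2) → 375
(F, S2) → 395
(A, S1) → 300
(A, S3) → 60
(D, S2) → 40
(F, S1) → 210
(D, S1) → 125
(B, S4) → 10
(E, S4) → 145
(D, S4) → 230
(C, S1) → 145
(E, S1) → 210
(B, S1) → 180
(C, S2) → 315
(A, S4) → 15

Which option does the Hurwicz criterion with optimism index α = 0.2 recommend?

C

A: 0.2·345 + 0.8·15 = 81
B: 0.2·375 + 0.8·10 = 83
C: 0.2·330 + 0.8·110 = 154
D: 0.2·330 + 0.8·40 = 98
E: 0.2·335 + 0.8·30 = 91
F: 0.2·395 + 0.8·65 = 131
Highest Hurwicz score = 154 → C.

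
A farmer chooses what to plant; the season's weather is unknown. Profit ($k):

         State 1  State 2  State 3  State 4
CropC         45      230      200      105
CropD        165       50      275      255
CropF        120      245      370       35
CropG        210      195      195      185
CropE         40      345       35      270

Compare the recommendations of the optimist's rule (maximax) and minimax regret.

Row maxima: CropC=230, CropD=275, CropF=370, CropG=210, CropE=345
Best best-case = 370 → CropF.
Column bests: State 1=210, State 2=345, State 3=370, State 4=270.
CropC regrets: 165, 115, 170, 165 → max 170
CropD regrets: 45, 295, 95, 15 → max 295
CropF regrets: 90, 100, 0, 235 → max 235
CropG regrets: 0, 150, 175, 85 → max 175
CropE regrets: 170, 0, 335, 0 → max 335
Smallest max regret = 170 → CropC.

maximax → CropF; minimax regret → CropC (disagree)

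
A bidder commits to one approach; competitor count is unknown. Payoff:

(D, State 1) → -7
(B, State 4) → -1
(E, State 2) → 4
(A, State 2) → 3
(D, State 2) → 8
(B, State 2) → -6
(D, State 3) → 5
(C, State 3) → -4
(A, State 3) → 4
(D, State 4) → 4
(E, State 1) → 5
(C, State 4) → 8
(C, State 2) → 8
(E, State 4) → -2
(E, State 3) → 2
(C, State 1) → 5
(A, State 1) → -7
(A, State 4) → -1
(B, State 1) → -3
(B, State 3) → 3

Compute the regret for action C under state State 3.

9

Best payoff under State 3 is 5.
Regret = 5 − (-4) = 9.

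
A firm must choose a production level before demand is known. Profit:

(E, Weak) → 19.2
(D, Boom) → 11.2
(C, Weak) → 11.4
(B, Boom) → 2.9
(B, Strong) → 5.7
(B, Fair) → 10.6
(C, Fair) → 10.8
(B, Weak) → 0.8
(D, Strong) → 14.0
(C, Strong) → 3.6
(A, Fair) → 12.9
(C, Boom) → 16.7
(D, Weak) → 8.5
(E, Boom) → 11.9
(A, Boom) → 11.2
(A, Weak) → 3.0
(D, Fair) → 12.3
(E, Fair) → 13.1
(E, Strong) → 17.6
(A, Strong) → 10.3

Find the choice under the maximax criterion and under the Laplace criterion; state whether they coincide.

Row maxima: A=12.9, B=10.6, C=16.7, D=14.0, E=19.2
Best best-case = 19.2 → E.
Row averages: A=9.35, B=5, C=10.625, D=11.5, E=15.45
Highest average = 15.45 → E.

maximax → E; laplace → E (agree)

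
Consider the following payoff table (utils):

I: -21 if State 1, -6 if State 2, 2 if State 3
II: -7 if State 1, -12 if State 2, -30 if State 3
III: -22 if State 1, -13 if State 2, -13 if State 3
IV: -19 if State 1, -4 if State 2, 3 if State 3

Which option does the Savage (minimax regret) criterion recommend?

Column bests: State 1=-7, State 2=-4, State 3=3.
I regrets: 14, 2, 1 → max 14
II regrets: 0, 8, 33 → max 33
III regrets: 15, 9, 16 → max 16
IV regrets: 12, 0, 0 → max 12
Smallest max regret = 12 → IV.

IV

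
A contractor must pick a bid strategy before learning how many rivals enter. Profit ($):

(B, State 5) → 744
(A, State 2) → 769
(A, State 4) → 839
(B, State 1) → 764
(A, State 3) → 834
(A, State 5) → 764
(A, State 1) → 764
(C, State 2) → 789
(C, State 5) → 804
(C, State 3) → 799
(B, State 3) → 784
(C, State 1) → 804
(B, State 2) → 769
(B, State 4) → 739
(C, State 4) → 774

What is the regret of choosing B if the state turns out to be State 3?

Best payoff under State 3 is 834.
Regret = 834 − 784 = 50.

50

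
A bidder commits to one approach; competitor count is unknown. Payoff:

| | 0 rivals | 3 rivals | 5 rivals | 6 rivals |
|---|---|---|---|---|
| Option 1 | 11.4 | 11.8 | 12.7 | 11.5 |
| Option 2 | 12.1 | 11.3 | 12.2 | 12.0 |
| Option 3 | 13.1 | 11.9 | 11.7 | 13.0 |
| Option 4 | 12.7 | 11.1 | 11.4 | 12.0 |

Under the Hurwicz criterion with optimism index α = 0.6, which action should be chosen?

Option 1: 0.6·12.7 + 0.4·11.4 = 12.18
Option 2: 0.6·12.2 + 0.4·11.3 = 11.84
Option 3: 0.6·13.1 + 0.4·11.7 = 12.54
Option 4: 0.6·12.7 + 0.4·11.1 = 12.06
Highest Hurwicz score = 12.54 → Option 3.

Option 3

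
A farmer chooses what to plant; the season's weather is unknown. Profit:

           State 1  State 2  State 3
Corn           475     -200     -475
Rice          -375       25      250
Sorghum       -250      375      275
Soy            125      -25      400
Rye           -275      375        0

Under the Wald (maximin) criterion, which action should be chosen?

Soy

Row minima: Corn=-475, Rice=-375, Sorghum=-250, Soy=-25, Rye=-275
Best worst-case = -25 → Soy.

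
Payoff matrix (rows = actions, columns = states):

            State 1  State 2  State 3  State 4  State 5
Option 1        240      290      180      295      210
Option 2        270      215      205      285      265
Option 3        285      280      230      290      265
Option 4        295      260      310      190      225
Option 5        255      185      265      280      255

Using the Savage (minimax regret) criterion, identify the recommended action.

Option 3

Column bests: State 1=295, State 2=290, State 3=310, State 4=295, State 5=265.
Option 1 regrets: 55, 0, 130, 0, 55 → max 130
Option 2 regrets: 25, 75, 105, 10, 0 → max 105
Option 3 regrets: 10, 10, 80, 5, 0 → max 80
Option 4 regrets: 0, 30, 0, 105, 40 → max 105
Option 5 regrets: 40, 105, 45, 15, 10 → max 105
Smallest max regret = 80 → Option 3.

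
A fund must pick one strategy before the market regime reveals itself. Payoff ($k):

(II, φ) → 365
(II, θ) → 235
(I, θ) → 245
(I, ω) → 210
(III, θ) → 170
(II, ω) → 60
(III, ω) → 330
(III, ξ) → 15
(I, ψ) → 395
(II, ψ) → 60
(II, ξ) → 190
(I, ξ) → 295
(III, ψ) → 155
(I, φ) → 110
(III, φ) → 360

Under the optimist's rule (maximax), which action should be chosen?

I

Row maxima: I=395, II=365, III=360
Best best-case = 395 → I.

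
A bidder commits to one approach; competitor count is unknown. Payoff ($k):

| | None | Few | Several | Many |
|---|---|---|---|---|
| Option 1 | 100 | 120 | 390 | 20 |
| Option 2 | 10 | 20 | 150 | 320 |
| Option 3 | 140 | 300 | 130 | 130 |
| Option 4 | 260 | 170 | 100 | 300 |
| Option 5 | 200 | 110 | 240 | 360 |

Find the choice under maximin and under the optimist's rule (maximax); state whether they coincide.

maximin → Option 3; maximax → Option 1 (disagree)

Row minima: Option 1=20, Option 2=10, Option 3=130, Option 4=100, Option 5=110
Best worst-case = 130 → Option 3.
Row maxima: Option 1=390, Option 2=320, Option 3=300, Option 4=300, Option 5=360
Best best-case = 390 → Option 1.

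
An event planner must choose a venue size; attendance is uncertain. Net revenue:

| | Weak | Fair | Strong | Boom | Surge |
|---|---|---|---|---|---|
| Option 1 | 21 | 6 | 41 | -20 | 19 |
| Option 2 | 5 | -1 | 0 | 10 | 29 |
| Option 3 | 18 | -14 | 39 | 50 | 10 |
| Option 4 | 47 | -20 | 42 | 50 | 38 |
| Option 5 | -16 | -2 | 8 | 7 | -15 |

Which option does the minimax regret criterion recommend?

Option 4

Column bests: Weak=47, Fair=6, Strong=42, Boom=50, Surge=38.
Option 1 regrets: 26, 0, 1, 70, 19 → max 70
Option 2 regrets: 42, 7, 42, 40, 9 → max 42
Option 3 regrets: 29, 20, 3, 0, 28 → max 29
Option 4 regrets: 0, 26, 0, 0, 0 → max 26
Option 5 regrets: 63, 8, 34, 43, 53 → max 63
Smallest max regret = 26 → Option 4.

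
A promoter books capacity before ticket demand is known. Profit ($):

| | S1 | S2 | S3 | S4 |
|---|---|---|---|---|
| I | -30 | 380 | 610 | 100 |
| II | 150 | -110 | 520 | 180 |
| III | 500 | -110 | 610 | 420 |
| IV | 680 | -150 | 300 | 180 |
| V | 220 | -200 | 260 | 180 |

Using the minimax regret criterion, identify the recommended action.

III

Column bests: S1=680, S2=380, S3=610, S4=420.
I regrets: 710, 0, 0, 320 → max 710
II regrets: 530, 490, 90, 240 → max 530
III regrets: 180, 490, 0, 0 → max 490
IV regrets: 0, 530, 310, 240 → max 530
V regrets: 460, 580, 350, 240 → max 580
Smallest max regret = 490 → III.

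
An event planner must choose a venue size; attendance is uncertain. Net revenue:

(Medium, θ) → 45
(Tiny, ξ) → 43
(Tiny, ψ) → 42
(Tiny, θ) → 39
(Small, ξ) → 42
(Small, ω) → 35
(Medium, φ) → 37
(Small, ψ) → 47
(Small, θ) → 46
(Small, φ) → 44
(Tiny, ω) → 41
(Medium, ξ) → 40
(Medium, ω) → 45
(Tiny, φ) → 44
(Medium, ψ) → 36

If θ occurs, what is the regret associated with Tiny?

Best payoff under θ is 46.
Regret = 46 − 39 = 7.

7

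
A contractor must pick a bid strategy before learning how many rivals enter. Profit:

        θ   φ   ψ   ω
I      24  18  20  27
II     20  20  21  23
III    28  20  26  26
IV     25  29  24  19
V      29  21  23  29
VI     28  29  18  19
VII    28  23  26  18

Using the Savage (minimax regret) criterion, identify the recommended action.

V

Column bests: θ=29, φ=29, ψ=26, ω=29.
I regrets: 5, 11, 6, 2 → max 11
II regrets: 9, 9, 5, 6 → max 9
III regrets: 1, 9, 0, 3 → max 9
IV regrets: 4, 0, 2, 10 → max 10
V regrets: 0, 8, 3, 0 → max 8
VI regrets: 1, 0, 8, 10 → max 10
VII regrets: 1, 6, 0, 11 → max 11
Smallest max regret = 8 → V.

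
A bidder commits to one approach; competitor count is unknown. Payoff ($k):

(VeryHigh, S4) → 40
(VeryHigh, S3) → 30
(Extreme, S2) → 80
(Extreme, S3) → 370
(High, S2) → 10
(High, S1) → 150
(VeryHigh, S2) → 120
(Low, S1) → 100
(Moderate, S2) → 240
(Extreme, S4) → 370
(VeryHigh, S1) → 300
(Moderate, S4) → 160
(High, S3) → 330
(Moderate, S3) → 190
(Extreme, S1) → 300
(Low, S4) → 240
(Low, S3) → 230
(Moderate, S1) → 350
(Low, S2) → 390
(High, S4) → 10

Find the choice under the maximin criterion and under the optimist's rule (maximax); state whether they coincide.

maximin → Moderate; maximax → Low (disagree)

Row minima: Low=100, Moderate=160, High=10, VeryHigh=30, Extreme=80
Best worst-case = 160 → Moderate.
Row maxima: Low=390, Moderate=350, High=330, VeryHigh=300, Extreme=370
Best best-case = 390 → Low.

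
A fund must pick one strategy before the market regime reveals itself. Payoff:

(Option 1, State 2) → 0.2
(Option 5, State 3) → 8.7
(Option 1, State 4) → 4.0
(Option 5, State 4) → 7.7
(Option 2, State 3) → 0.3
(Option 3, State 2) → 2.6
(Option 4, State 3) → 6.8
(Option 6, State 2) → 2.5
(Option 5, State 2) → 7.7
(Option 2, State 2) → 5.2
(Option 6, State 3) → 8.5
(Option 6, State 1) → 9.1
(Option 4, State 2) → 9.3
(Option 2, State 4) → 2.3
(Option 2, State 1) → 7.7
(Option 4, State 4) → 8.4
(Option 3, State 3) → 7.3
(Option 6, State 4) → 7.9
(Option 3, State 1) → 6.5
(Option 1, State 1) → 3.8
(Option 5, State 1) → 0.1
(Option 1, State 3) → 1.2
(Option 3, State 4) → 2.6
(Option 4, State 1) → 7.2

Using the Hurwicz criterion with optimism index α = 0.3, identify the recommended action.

Option 1: 0.3·4.0 + 0.7·0.2 = 1.34
Option 2: 0.3·7.7 + 0.7·0.3 = 2.52
Option 3: 0.3·7.3 + 0.7·2.6 = 4.01
Option 4: 0.3·9.3 + 0.7·6.8 = 7.55
Option 5: 0.3·8.7 + 0.7·0.1 = 2.68
Option 6: 0.3·9.1 + 0.7·2.5 = 4.48
Highest Hurwicz score = 7.55 → Option 4.

Option 4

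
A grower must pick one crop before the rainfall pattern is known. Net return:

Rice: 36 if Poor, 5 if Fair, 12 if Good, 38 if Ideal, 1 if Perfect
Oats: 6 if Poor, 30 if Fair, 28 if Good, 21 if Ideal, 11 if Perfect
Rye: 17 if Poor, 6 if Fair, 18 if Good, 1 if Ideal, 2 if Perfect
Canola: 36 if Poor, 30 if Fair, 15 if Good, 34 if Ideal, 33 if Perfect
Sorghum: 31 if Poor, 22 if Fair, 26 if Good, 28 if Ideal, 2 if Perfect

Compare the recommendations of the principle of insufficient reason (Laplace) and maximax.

Row averages: Rice=18.4, Oats=19.2, Rye=8.8, Canola=29.6, Sorghum=21.8
Highest average = 29.6 → Canola.
Row maxima: Rice=38, Oats=30, Rye=18, Canola=36, Sorghum=31
Best best-case = 38 → Rice.

laplace → Canola; maximax → Rice (disagree)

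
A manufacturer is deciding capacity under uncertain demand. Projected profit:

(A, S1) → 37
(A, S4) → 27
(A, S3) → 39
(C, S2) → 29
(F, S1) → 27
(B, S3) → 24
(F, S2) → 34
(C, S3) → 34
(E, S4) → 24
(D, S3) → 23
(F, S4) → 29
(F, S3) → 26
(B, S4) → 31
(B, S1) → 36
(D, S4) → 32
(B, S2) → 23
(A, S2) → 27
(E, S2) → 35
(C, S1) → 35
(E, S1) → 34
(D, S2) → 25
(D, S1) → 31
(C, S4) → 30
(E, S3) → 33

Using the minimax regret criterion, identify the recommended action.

C

Column bests: S1=37, S2=35, S3=39, S4=32.
A regrets: 0, 8, 0, 5 → max 8
B regrets: 1, 12, 15, 1 → max 15
C regrets: 2, 6, 5, 2 → max 6
D regrets: 6, 10, 16, 0 → max 16
E regrets: 3, 0, 6, 8 → max 8
F regrets: 10, 1, 13, 3 → max 13
Smallest max regret = 6 → C.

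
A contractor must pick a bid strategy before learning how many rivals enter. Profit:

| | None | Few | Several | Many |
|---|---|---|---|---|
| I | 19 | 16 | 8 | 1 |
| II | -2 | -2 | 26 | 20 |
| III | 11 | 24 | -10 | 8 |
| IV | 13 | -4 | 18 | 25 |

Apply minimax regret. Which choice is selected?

I

Column bests: None=19, Few=24, Several=26, Many=25.
I regrets: 0, 8, 18, 24 → max 24
II regrets: 21, 26, 0, 5 → max 26
III regrets: 8, 0, 36, 17 → max 36
IV regrets: 6, 28, 8, 0 → max 28
Smallest max regret = 24 → I.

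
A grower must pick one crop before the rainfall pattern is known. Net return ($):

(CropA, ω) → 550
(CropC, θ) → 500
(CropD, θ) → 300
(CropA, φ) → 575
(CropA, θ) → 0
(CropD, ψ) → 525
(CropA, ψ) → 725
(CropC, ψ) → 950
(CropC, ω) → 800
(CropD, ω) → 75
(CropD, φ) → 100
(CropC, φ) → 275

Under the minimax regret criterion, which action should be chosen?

Column bests: θ=500, φ=575, ψ=950, ω=800.
CropC regrets: 0, 300, 0, 0 → max 300
CropA regrets: 500, 0, 225, 250 → max 500
CropD regrets: 200, 475, 425, 725 → max 725
Smallest max regret = 300 → CropC.

CropC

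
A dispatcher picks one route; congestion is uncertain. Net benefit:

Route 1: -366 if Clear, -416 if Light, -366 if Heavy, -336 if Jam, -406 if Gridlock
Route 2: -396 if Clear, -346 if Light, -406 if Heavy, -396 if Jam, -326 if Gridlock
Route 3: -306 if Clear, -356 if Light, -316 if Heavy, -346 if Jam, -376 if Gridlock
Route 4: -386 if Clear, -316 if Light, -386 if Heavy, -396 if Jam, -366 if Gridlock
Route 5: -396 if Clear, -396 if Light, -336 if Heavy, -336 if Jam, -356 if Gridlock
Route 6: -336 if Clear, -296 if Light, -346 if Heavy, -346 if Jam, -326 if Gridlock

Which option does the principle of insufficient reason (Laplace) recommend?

Row averages: Route 1=-378, Route 2=-374, Route 3=-340, Route 4=-370, Route 5=-364, Route 6=-330
Highest average = -330 → Route 6.

Route 6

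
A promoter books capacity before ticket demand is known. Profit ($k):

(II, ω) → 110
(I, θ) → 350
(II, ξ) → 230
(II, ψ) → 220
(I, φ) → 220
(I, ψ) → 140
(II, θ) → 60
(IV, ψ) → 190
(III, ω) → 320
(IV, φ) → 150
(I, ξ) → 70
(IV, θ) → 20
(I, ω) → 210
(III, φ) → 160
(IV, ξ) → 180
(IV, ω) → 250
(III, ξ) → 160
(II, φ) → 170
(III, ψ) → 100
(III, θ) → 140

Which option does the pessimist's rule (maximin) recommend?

Row minima: I=70, II=60, III=100, IV=20
Best worst-case = 100 → III.

III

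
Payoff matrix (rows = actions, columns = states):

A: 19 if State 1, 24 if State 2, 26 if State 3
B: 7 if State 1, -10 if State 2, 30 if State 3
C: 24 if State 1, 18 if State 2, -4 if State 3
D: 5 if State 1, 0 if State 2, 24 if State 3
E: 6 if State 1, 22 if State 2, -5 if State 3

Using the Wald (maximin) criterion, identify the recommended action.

A

Row minima: A=19, B=-10, C=-4, D=0, E=-5
Best worst-case = 19 → A.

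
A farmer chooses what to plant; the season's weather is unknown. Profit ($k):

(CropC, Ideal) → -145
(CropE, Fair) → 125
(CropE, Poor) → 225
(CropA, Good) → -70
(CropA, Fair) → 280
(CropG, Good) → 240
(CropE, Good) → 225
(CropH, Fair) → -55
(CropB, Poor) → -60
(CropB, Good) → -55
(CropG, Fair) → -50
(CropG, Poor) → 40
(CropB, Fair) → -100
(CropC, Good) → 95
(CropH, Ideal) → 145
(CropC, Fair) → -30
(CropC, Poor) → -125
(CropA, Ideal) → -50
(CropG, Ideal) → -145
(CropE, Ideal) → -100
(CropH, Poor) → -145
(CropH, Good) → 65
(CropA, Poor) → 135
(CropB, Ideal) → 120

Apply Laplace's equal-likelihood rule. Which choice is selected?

CropE

Row averages: CropA=73.75, CropB=-23.75, CropC=-51.25, CropG=21.25, CropH=2.5, CropE=118.75
Highest average = 118.75 → CropE.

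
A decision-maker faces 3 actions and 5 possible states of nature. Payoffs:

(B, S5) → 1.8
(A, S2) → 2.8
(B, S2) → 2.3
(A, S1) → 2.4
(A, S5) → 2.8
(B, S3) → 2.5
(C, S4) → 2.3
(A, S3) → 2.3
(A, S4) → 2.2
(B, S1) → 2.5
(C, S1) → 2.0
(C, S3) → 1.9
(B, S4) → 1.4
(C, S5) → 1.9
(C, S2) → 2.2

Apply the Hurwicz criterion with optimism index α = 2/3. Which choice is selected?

A

A: 2/3·2.8 + 1/3·2.2 = 2.6
B: 2/3·2.5 + 1/3·1.4 = 32/15
C: 2/3·2.3 + 1/3·1.9 = 13/6
Highest Hurwicz score = 2.6 → A.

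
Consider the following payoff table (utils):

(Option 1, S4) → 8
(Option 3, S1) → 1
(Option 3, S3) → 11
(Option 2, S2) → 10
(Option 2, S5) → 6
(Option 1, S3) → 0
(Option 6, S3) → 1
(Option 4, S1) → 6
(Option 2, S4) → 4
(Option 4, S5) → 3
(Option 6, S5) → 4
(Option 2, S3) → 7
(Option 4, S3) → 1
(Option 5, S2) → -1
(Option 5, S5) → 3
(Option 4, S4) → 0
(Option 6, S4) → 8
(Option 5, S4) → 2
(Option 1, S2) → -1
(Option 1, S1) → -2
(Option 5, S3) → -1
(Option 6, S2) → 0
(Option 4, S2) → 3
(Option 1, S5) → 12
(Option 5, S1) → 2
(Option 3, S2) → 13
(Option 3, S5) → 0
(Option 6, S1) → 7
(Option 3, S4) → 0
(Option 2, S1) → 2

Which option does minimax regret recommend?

Column bests: S1=7, S2=13, S3=11, S4=8, S5=12.
Option 1 regrets: 9, 14, 11, 0, 0 → max 14
Option 2 regrets: 5, 3, 4, 4, 6 → max 6
Option 3 regrets: 6, 0, 0, 8, 12 → max 12
Option 4 regrets: 1, 10, 10, 8, 9 → max 10
Option 5 regrets: 5, 14, 12, 6, 9 → max 14
Option 6 regrets: 0, 13, 10, 0, 8 → max 13
Smallest max regret = 6 → Option 2.

Option 2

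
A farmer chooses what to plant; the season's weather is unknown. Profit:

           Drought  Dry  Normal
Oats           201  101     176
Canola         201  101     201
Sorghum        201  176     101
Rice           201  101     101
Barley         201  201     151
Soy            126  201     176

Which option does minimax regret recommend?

Barley

Column bests: Drought=201, Dry=201, Normal=201.
Oats regrets: 0, 100, 25 → max 100
Canola regrets: 0, 100, 0 → max 100
Sorghum regrets: 0, 25, 100 → max 100
Rice regrets: 0, 100, 100 → max 100
Barley regrets: 0, 0, 50 → max 50
Soy regrets: 75, 0, 25 → max 75
Smallest max regret = 50 → Barley.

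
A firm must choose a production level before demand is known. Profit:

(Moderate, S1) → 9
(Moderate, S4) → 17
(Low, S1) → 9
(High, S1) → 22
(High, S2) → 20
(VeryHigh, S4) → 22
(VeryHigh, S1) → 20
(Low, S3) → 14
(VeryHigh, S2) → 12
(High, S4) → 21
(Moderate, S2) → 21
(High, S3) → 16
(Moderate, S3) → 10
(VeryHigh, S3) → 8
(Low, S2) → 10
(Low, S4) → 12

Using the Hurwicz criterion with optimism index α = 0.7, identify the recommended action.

High

Low: 0.7·14 + 0.3·9 = 12.5
Moderate: 0.7·21 + 0.3·9 = 17.4
High: 0.7·22 + 0.3·16 = 20.2
VeryHigh: 0.7·22 + 0.3·8 = 17.8
Highest Hurwicz score = 20.2 → High.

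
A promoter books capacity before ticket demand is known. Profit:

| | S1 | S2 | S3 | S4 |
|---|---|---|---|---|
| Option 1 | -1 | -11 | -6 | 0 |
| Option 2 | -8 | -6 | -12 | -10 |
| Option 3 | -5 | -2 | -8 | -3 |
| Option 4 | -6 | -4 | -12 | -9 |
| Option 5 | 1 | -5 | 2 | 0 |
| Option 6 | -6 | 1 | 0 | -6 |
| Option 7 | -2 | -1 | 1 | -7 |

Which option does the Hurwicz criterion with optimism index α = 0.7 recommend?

Option 1: 0.7·0 + 0.3·(-11) = -3.3
Option 2: 0.7·(-6) + 0.3·(-12) = -7.8
Option 3: 0.7·(-2) + 0.3·(-8) = -3.8
Option 4: 0.7·(-4) + 0.3·(-12) = -6.4
Option 5: 0.7·2 + 0.3·(-5) = -0.1
Option 6: 0.7·1 + 0.3·(-6) = -1.1
Option 7: 0.7·1 + 0.3·(-7) = -1.4
Highest Hurwicz score = -0.1 → Option 5.

Option 5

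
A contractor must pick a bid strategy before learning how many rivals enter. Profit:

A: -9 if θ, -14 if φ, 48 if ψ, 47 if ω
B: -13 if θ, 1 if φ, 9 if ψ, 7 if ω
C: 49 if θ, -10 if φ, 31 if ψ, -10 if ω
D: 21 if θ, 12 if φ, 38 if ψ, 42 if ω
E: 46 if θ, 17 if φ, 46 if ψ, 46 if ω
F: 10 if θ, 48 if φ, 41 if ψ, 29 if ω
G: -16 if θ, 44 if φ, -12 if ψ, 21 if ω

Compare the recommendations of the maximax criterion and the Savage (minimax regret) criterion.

Row maxima: A=48, B=9, C=49, D=42, E=46, F=48, G=44
Best best-case = 49 → C.
Column bests: θ=49, φ=48, ψ=48, ω=47.
A regrets: 58, 62, 0, 0 → max 62
B regrets: 62, 47, 39, 40 → max 62
C regrets: 0, 58, 17, 57 → max 58
D regrets: 28, 36, 10, 5 → max 36
E regrets: 3, 31, 2, 1 → max 31
F regrets: 39, 0, 7, 18 → max 39
G regrets: 65, 4, 60, 26 → max 65
Smallest max regret = 31 → E.

maximax → C; minimax regret → E (disagree)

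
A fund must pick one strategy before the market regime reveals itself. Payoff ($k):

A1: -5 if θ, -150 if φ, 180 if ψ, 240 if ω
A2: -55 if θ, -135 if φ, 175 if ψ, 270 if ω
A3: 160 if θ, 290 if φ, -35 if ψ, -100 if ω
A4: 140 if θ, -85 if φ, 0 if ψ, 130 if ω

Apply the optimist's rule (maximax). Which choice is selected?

Row maxima: A1=240, A2=270, A3=290, A4=140
Best best-case = 290 → A3.

A3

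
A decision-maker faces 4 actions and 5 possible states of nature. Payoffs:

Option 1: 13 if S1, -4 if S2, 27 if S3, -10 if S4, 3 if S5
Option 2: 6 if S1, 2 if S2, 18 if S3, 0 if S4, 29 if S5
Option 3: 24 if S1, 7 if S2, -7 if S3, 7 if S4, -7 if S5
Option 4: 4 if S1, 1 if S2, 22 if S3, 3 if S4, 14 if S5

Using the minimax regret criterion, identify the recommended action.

Option 2

Column bests: S1=24, S2=7, S3=27, S4=7, S5=29.
Option 1 regrets: 11, 11, 0, 17, 26 → max 26
Option 2 regrets: 18, 5, 9, 7, 0 → max 18
Option 3 regrets: 0, 0, 34, 0, 36 → max 36
Option 4 regrets: 20, 6, 5, 4, 15 → max 20
Smallest max regret = 18 → Option 2.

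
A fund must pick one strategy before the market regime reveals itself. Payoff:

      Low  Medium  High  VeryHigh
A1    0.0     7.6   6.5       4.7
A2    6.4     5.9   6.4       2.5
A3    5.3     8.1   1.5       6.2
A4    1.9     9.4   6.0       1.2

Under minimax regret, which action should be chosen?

A2

Column bests: Low=6.4, Medium=9.4, High=6.5, VeryHigh=6.2.
A1 regrets: 6.4, 1.8, 0.0, 1.5 → max 6.4
A2 regrets: 0.0, 3.5, 0.1, 3.7 → max 3.7
A3 regrets: 1.1, 1.3, 5.0, 0.0 → max 5.0
A4 regrets: 4.5, 0.0, 0.5, 5.0 → max 5.0
Smallest max regret = 3.7 → A2.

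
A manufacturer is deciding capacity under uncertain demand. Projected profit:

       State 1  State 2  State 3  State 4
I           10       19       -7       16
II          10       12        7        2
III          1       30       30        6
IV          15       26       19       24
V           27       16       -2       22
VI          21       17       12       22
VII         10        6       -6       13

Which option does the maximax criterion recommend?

Row maxima: I=19, II=12, III=30, IV=26, V=27, VI=22, VII=13
Best best-case = 30 → III.

III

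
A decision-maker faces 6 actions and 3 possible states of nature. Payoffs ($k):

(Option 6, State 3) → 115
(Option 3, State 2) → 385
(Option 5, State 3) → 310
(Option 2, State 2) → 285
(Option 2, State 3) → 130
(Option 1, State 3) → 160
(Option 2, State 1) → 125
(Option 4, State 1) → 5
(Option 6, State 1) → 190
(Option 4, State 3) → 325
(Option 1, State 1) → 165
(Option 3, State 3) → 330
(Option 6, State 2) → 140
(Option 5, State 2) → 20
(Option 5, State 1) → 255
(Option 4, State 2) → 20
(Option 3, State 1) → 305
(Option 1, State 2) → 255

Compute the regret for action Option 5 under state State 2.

365

Best payoff under State 2 is 385.
Regret = 385 − 20 = 365.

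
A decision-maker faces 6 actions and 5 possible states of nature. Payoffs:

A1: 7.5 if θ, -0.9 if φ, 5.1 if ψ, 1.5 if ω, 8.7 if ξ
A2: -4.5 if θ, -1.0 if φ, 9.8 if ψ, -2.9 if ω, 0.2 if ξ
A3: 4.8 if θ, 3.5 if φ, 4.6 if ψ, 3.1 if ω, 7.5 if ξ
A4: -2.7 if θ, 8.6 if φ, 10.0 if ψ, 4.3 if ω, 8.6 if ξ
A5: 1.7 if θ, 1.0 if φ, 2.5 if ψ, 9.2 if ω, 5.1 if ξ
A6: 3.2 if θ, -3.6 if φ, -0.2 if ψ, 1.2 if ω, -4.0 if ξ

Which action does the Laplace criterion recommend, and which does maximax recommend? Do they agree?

Row averages: A1=4.38, A2=0.32, A3=4.7, A4=5.76, A5=3.9, A6=-0.68
Highest average = 5.76 → A4.
Row maxima: A1=8.7, A2=9.8, A3=7.5, A4=10.0, A5=9.2, A6=3.2
Best best-case = 10.0 → A4.

laplace → A4; maximax → A4 (agree)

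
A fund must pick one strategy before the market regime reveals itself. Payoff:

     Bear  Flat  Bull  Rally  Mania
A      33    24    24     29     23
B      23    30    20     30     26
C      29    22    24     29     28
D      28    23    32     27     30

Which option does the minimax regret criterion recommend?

D

Column bests: Bear=33, Flat=30, Bull=32, Rally=30, Mania=30.
A regrets: 0, 6, 8, 1, 7 → max 8
B regrets: 10, 0, 12, 0, 4 → max 12
C regrets: 4, 8, 8, 1, 2 → max 8
D regrets: 5, 7, 0, 3, 0 → max 7
Smallest max regret = 7 → D.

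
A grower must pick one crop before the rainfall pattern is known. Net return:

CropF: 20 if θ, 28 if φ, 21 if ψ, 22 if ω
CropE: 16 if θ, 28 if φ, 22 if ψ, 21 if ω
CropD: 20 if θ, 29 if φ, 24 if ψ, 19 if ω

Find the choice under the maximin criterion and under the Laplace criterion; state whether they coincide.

maximin → CropF; laplace → CropD (disagree)

Row minima: CropF=20, CropE=16, CropD=19
Best worst-case = 20 → CropF.
Row averages: CropF=22.75, CropE=21.75, CropD=23
Highest average = 23 → CropD.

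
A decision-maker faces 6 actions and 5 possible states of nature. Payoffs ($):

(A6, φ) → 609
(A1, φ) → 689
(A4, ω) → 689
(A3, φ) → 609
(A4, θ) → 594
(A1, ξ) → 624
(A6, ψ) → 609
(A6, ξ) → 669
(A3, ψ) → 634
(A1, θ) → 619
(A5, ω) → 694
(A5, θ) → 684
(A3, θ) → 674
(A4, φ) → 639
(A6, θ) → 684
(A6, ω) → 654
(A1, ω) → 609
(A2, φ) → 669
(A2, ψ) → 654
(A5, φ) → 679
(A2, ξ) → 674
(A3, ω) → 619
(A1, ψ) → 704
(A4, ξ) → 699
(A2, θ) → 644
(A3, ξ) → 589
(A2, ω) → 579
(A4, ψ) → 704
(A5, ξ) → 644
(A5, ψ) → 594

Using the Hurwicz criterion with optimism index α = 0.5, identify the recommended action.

A1

A1: 0.5·704 + 0.5·609 = 656.5
A2: 0.5·674 + 0.5·579 = 626.5
A3: 0.5·674 + 0.5·589 = 631.5
A4: 0.5·704 + 0.5·594 = 649
A5: 0.5·694 + 0.5·594 = 644
A6: 0.5·684 + 0.5·609 = 646.5
Highest Hurwicz score = 656.5 → A1.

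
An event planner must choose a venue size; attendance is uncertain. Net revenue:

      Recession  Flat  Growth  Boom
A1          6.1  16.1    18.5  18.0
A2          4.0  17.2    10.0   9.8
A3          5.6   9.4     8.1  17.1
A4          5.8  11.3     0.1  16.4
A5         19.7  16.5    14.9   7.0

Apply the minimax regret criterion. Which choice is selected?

A5

Column bests: Recession=19.7, Flat=17.2, Growth=18.5, Boom=18.0.
A1 regrets: 13.6, 1.1, 0.0, 0.0 → max 13.6
A2 regrets: 15.7, 0.0, 8.5, 8.2 → max 15.7
A3 regrets: 14.1, 7.8, 10.4, 0.9 → max 14.1
A4 regrets: 13.9, 5.9, 18.4, 1.6 → max 18.4
A5 regrets: 0.0, 0.7, 3.6, 11.0 → max 11.0
Smallest max regret = 11.0 → A5.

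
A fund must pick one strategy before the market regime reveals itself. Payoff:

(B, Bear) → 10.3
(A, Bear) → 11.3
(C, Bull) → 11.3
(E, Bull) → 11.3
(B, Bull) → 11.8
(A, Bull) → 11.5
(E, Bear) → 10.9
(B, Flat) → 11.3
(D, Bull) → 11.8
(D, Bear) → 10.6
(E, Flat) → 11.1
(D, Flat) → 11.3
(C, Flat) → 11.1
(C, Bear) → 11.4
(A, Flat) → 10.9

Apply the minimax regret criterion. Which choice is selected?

Column bests: Bear=11.4, Flat=11.3, Bull=11.8.
A regrets: 0.1, 0.4, 0.3 → max 0.4
B regrets: 1.1, 0.0, 0.0 → max 1.1
C regrets: 0.0, 0.2, 0.5 → max 0.5
D regrets: 0.8, 0.0, 0.0 → max 0.8
E regrets: 0.5, 0.2, 0.5 → max 0.5
Smallest max regret = 0.4 → A.

A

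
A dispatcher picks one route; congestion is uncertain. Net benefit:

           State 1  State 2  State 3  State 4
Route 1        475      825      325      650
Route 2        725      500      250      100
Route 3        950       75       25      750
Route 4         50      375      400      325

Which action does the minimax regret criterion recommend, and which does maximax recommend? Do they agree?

minimax regret → Route 1; maximax → Route 3 (disagree)

Column bests: State 1=950, State 2=825, State 3=400, State 4=750.
Route 1 regrets: 475, 0, 75, 100 → max 475
Route 2 regrets: 225, 325, 150, 650 → max 650
Route 3 regrets: 0, 750, 375, 0 → max 750
Route 4 regrets: 900, 450, 0, 425 → max 900
Smallest max regret = 475 → Route 1.
Row maxima: Route 1=825, Route 2=725, Route 3=950, Route 4=400
Best best-case = 950 → Route 3.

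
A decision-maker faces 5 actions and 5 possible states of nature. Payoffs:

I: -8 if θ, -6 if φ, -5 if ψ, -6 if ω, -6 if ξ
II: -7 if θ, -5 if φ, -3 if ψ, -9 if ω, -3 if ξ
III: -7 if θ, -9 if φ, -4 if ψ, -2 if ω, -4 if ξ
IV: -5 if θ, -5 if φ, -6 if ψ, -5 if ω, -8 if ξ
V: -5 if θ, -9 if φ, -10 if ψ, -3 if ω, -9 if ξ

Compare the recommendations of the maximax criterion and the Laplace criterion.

Row maxima: I=-5, II=-3, III=-2, IV=-5, V=-3
Best best-case = -2 → III.
Row averages: I=-6.2, II=-5.4, III=-5.2, IV=-5.8, V=-7.2
Highest average = -5.2 → III.

maximax → III; laplace → III (agree)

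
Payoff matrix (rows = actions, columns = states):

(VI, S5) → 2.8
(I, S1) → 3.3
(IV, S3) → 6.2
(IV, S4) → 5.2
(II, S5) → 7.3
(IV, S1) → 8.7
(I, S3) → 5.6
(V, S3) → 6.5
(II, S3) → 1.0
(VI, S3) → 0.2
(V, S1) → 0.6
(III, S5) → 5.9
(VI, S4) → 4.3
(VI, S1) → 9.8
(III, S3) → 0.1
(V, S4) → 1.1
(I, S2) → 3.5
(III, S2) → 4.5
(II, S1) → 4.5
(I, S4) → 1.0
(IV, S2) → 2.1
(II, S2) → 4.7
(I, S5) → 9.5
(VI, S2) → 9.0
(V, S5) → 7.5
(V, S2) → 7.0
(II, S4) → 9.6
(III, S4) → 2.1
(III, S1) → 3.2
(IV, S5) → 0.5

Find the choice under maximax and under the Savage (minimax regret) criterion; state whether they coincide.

Row maxima: I=9.5, II=9.6, III=5.9, IV=8.7, V=7.5, VI=9.8
Best best-case = 9.8 → VI.
Column bests: S1=9.8, S2=9.0, S3=6.5, S4=9.6, S5=9.5.
I regrets: 6.5, 5.5, 0.9, 8.6, 0.0 → max 8.6
II regrets: 5.3, 4.3, 5.5, 0.0, 2.2 → max 5.5
III regrets: 6.6, 4.5, 6.4, 7.5, 3.6 → max 7.5
IV regrets: 1.1, 6.9, 0.3, 4.4, 9.0 → max 9.0
V regrets: 9.2, 2.0, 0.0, 8.5, 2.0 → max 9.2
VI regrets: 0.0, 0.0, 6.3, 5.3, 6.7 → max 6.7
Smallest max regret = 5.5 → II.

maximax → VI; minimax regret → II (disagree)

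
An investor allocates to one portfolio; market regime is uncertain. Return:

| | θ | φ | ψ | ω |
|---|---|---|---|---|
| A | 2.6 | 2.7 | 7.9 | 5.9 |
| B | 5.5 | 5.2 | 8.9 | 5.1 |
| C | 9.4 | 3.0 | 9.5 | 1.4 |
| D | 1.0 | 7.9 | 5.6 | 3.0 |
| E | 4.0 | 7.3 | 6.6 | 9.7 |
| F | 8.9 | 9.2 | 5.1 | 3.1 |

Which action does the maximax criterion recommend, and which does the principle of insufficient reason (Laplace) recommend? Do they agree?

maximax → E; laplace → E (agree)

Row maxima: A=7.9, B=8.9, C=9.5, D=7.9, E=9.7, F=9.2
Best best-case = 9.7 → E.
Row averages: A=4.775, B=6.175, C=5.825, D=4.375, E=6.9, F=6.575
Highest average = 6.9 → E.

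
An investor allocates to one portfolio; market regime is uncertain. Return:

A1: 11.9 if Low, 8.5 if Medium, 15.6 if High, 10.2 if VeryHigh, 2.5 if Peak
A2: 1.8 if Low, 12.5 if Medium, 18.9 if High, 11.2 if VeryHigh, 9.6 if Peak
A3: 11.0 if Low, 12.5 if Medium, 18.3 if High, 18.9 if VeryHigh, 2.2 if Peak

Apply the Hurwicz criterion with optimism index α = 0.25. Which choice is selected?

A3

A1: 0.25·15.6 + 0.75·2.5 = 5.775
A2: 0.25·18.9 + 0.75·1.8 = 6.075
A3: 0.25·18.9 + 0.75·2.2 = 6.375
Highest Hurwicz score = 6.375 → A3.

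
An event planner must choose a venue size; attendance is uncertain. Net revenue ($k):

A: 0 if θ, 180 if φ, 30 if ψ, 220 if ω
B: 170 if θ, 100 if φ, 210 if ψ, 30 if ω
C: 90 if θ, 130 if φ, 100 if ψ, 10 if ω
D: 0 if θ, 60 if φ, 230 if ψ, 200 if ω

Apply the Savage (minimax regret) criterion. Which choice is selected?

Column bests: θ=170, φ=180, ψ=230, ω=220.
A regrets: 170, 0, 200, 0 → max 200
B regrets: 0, 80, 20, 190 → max 190
C regrets: 80, 50, 130, 210 → max 210
D regrets: 170, 120, 0, 20 → max 170
Smallest max regret = 170 → D.

D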